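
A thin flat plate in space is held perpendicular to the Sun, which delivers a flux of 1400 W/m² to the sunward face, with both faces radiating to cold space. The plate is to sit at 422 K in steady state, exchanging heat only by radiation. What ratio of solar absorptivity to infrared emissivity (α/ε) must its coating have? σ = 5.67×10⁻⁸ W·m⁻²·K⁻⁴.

α/ε ≈ 2.57

Balance: αS·A = εσ·2A·T⁴ ⇒ α/ε = 2σT⁴/S.
α/ε = 2·5.67×10⁻⁸·(422)⁴/1400 = 2·5.67×10⁻⁸·3.171×10¹⁰/1400.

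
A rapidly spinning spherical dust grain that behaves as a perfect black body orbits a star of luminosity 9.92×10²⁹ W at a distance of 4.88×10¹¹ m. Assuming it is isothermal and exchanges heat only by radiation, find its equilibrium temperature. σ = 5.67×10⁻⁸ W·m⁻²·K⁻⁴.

First find the stellar flux at distance d: S = L/(4πd²) = 9.92×10²⁹/(4π·(4.88×10¹¹)²) = 3.315×10⁵ W/m².
For an isothermal sphere, absorbed (1−a)S·πr² = emitted σ·4πr²·T⁴, so T⁴ = (1−a)S/(4σ).
T⁴ = 1.00·3.315×10⁵/(4·5.67×10⁻⁸) = 1.462×10¹² K⁴.

T ≈ 1100 K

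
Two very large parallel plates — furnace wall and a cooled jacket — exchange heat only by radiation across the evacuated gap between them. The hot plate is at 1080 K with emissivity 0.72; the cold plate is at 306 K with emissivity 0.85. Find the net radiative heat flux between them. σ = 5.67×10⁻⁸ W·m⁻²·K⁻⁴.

q ≈ 49000 W/m²

For two infinite grey parallel plates, q = σ(T₁⁴ − T₂⁴)/(1/ε₁ + 1/ε₂ − 1).
T₁⁴ − T₂⁴ = 1.360×10¹² − 8.768×10⁹ = 1.352×10¹² K⁴.
1/ε₁ + 1/ε₂ − 1 = 1.389 + 1.176 − 1 = 1.565.
q = 5.67×10⁻⁸ × 1.352×10¹² / 1.565.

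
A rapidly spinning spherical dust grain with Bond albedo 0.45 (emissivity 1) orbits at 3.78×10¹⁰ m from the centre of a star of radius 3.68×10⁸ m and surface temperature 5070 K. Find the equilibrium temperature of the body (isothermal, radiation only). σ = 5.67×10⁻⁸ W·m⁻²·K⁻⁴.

The star's surface emits σT_*⁴; at distance d the flux is S = σT_*⁴(R_*/d)².
S = 5.67×10⁻⁸·(5070)⁴·(3.68×10⁸/3.78×10¹⁰)² = 3551 W/m².
For an isothermal sphere T⁴ = (1−a)S/(4σ) = 8.611×10⁹ K⁴.

T ≈ 305 K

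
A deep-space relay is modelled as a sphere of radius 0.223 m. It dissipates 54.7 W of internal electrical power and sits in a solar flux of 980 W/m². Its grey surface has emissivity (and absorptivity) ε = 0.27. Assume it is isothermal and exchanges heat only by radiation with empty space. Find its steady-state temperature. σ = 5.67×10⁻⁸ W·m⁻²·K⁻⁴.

At steady state, absorbed solar power + internal power = radiated power.
Absorbed: α·S·A_cross = 0.27·980·0.1562 = 41.34 W (cross-section πr²).
Total input = 41.34 + 54.7 = 96.04 W.
Radiated: εσ·A_surf·T⁴ with A_surf = 4πr² = 0.6249 m².
T⁴ = 96.04/(0.27·5.67×10⁻⁸·0.6249) = 1.004×10¹⁰ K⁴.

T ≈ 317 K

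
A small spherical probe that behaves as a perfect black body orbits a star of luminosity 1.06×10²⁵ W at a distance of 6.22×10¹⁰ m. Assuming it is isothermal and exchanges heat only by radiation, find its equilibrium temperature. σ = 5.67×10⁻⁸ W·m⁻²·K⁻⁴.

T ≈ 176 K

First find the stellar flux at distance d: S = L/(4πd²) = 1.06×10²⁵/(4π·(6.22×10¹⁰)²) = 218.0 W/m².
For an isothermal sphere, absorbed (1−a)S·πr² = emitted σ·4πr²·T⁴, so T⁴ = (1−a)S/(4σ).
T⁴ = 1.00·218.0/(4·5.67×10⁻⁸) = 9.613×10⁸ K⁴.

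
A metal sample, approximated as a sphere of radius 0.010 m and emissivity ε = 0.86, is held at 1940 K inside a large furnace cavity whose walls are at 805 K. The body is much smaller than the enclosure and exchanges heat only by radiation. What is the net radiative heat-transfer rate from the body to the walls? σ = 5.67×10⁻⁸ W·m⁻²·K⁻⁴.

For a small grey body in a large enclosure: P_net = εσA(T_body⁴ − T_wall⁴).
A = 4πr² = 0.001257 m²; T_body⁴ − T_wall⁴ = 1.416×10¹³ − 4.199×10¹¹ = 1.374×10¹³ K⁴.
|P_net| = 0.86·5.67×10⁻⁸·0.001257·1.374×10¹³.

P_net ≈ 842 W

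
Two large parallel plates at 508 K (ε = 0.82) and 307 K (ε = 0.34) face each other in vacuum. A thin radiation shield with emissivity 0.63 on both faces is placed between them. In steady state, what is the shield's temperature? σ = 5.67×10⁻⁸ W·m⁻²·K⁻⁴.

In steady state the net flux on the hot side equals that on the cold side.
σ(T₁⁴−T_s⁴)/D₁ = σ(T_s⁴−T₂⁴)/D₂, with D₁ = 1/ε₁+1/ε_s−1 = 1.807, D₂ = 1/ε_s+1/ε₂−1 = 3.528.
Solve for T_s⁴: T_s⁴ = (D₂·T₁⁴ + D₁·T₂⁴)/(D₁+D₂) = 4.705×10¹⁰ K⁴.

T_s ≈ 466 K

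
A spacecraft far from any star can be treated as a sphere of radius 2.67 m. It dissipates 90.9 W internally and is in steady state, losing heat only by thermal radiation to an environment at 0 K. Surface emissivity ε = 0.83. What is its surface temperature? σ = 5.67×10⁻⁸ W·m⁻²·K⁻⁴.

Steady state: internal power = radiated power, P = εσA T⁴.
Radiating area A = 4πr² = 89.58 m².
T⁴ = P/(εσA) = 90.9/(0.83·5.67×10⁻⁸·89.58) = 2.156×10⁷ K⁴.
T = (2.156×10⁷)^(1/4).

T ≈ 68.1 K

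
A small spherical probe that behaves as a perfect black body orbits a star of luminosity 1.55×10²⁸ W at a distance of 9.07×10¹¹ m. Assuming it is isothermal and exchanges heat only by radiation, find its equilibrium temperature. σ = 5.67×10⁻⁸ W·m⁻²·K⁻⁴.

First find the stellar flux at distance d: S = L/(4πd²) = 1.55×10²⁸/(4π·(9.07×10¹¹)²) = 1499 W/m².
For an isothermal sphere, absorbed (1−a)S·πr² = emitted σ·4πr²·T⁴, so T⁴ = (1−a)S/(4σ).
T⁴ = 1.00·1499/(4·5.67×10⁻⁸) = 6.611×10⁹ K⁴.

T ≈ 285 K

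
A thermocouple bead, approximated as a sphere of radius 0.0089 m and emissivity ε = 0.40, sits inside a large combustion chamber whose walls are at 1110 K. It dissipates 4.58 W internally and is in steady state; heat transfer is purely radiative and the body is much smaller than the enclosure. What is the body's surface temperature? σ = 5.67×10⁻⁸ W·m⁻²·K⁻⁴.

T ≈ 1150 K

For a small grey body in a large enclosure, net radiated power = εσA(T⁴ − T_w⁴).
Steady state: P = εσA(T⁴ − T_w⁴) with A = 4πr² = 9.954×10⁻⁴ m².
T⁴ = P/(εσA) + T_w⁴ = 4.58/(0.40·5.67×10⁻⁸·9.954×10⁻⁴) + (1110)⁴
    = 2.029×10¹¹ + 1.518×10¹² = 1.721×10¹² K⁴.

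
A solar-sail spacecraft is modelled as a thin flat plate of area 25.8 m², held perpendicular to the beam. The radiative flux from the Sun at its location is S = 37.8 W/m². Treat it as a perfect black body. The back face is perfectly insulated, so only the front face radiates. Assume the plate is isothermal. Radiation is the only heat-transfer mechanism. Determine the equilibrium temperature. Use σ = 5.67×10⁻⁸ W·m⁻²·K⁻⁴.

T ≈ 161 K

At equilibrium, absorbed power = emitted power.
Absorbing cross-section = A = 25.80 m²; emitting surface = A = 25.80 m² (ratio 1).
S·A_cross = εσ·A_surf·T⁴  ⇒  T⁴ = S/(1σ).
T⁴ = 1.00·37.8/(1·5.67×10⁻⁸) = 6.667×10⁸ K⁴.
T = (6.667×10⁸)^(1/4).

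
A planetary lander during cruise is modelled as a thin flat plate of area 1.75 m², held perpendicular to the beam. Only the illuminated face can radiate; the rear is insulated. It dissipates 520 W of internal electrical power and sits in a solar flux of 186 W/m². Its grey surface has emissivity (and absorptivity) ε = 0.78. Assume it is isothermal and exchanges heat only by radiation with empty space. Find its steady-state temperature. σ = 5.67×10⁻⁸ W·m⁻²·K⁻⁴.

At steady state, absorbed solar power + internal power = radiated power.
Absorbed: α·S·A_cross = 0.78·186·1.750 = 253.9 W (cross-section A).
Total input = 253.9 + 520 = 773.9 W.
Radiated: εσ·A_surf·T⁴ with A_surf = A = 1.750 m².
T⁴ = 773.9/(0.78·5.67×10⁻⁸·1.750) = 9.999×10⁹ K⁴.

T ≈ 316 K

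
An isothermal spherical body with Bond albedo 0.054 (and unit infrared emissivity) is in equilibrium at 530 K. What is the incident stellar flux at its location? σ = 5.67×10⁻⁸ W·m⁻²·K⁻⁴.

S ≈ 18900 W/m²

(1−a)S·πr² = σ·4πr²·T⁴ ⇒ S = 4σT⁴/(1−a).
S = 4·5.67×10⁻⁸·7.890×10¹⁰/0.946.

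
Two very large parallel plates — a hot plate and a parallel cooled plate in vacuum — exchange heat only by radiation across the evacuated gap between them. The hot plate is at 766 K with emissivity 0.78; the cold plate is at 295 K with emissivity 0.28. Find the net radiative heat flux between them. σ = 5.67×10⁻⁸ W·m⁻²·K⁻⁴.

q ≈ 4950 W/m²

For two infinite grey parallel plates, q = σ(T₁⁴ − T₂⁴)/(1/ε₁ + 1/ε₂ − 1).
T₁⁴ − T₂⁴ = 3.443×10¹¹ − 7.573×10⁹ = 3.367×10¹¹ K⁴.
1/ε₁ + 1/ε₂ − 1 = 1.282 + 3.571 − 1 = 3.853.
q = 5.67×10⁻⁸ × 3.367×10¹¹ / 3.853.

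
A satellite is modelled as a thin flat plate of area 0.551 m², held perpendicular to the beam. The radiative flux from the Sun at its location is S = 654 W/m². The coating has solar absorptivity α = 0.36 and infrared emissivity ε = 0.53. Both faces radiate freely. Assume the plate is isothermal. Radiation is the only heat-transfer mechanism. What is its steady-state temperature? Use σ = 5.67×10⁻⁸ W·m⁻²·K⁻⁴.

At equilibrium, absorbed power = emitted power.
Absorbing cross-section = A = 0.5510 m²; emitting surface = 2A = 1.102 m² (ratio 2).
αS·A_cross = εσ·A_surf·T⁴  ⇒  T⁴ = αS/(ε·2σ).
T⁴ = 0.360·654/(0.53·2·5.67×10⁻⁸) = 3.917×10⁹ K⁴.
T = (3.917×10⁹)^(1/4).

T ≈ 250 K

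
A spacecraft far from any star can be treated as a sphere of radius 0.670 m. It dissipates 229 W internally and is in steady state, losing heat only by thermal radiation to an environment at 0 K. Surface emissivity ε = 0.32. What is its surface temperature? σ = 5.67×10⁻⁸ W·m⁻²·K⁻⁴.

Steady state: internal power = radiated power, P = εσA T⁴.
Radiating area A = 4πr² = 5.641 m².
T⁴ = P/(εσA) = 229/(0.32·5.67×10⁻⁸·5.641) = 2.237×10⁹ K⁴.
T = (2.237×10⁹)^(1/4).

T ≈ 217 K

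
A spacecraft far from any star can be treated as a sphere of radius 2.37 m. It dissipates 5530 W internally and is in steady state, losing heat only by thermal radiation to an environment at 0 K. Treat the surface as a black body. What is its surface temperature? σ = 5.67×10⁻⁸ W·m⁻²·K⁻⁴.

T ≈ 193 K

Steady state: internal power = radiated power, P = εσA T⁴.
Radiating area A = 4πr² = 70.58 m².
T⁴ = P/(εσA) = 5530/(1.0·5.67×10⁻⁸·70.58) = 1.382×10⁹ K⁴.
T = (1.382×10⁹)^(1/4).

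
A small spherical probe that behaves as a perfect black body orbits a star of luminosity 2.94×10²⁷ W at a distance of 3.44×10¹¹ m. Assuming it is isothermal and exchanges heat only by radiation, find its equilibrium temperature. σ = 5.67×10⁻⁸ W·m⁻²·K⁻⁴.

T ≈ 306 K

First find the stellar flux at distance d: S = L/(4πd²) = 2.94×10²⁷/(4π·(3.44×10¹¹)²) = 1977 W/m².
For an isothermal sphere, absorbed (1−a)S·πr² = emitted σ·4πr²·T⁴, so T⁴ = (1−a)S/(4σ).
T⁴ = 1.00·1977/(4·5.67×10⁻⁸) = 8.717×10⁹ K⁴.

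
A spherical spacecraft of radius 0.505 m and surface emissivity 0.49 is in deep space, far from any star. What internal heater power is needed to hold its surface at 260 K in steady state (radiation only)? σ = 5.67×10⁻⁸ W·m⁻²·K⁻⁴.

P = εσ·4πr²·T⁴.
4πr² = 3.205 m²; T⁴ = 4.570×10⁹ K⁴.
P = 0.49·5.67×10⁻⁸·3.205·4.570×10⁹.

P ≈ 407 W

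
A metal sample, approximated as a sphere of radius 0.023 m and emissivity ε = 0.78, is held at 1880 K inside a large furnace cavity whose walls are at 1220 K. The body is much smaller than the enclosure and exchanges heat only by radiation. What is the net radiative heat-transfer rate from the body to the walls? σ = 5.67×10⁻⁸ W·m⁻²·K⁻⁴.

P_net ≈ 3020 W

For a small grey body in a large enclosure: P_net = εσA(T_body⁴ − T_wall⁴).
A = 4πr² = 0.006648 m²; T_body⁴ − T_wall⁴ = 1.249×10¹³ − 2.215×10¹² = 1.028×10¹³ K⁴.
|P_net| = 0.78·5.67×10⁻⁸·0.006648·1.028×10¹³.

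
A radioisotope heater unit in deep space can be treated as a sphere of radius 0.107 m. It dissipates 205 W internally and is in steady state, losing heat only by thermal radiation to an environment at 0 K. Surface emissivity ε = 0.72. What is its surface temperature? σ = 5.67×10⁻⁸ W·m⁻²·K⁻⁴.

T ≈ 432 K

Steady state: internal power = radiated power, P = εσA T⁴.
Radiating area A = 4πr² = 0.1439 m².
T⁴ = P/(εσA) = 205/(0.72·5.67×10⁻⁸·0.1439) = 3.490×10¹⁰ K⁴.
T = (3.490×10¹⁰)^(1/4).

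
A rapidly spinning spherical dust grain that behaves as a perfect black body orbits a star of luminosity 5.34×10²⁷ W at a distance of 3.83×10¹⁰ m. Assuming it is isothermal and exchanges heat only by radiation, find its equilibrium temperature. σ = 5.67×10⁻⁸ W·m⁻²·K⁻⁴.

T ≈ 1060 K

First find the stellar flux at distance d: S = L/(4πd²) = 5.34×10²⁷/(4π·(3.83×10¹⁰)²) = 2.897×10⁵ W/m².
For an isothermal sphere, absorbed (1−a)S·πr² = emitted σ·4πr²·T⁴, so T⁴ = (1−a)S/(4σ).
T⁴ = 1.00·2.897×10⁵/(4·5.67×10⁻⁸) = 1.277×10¹² K⁴.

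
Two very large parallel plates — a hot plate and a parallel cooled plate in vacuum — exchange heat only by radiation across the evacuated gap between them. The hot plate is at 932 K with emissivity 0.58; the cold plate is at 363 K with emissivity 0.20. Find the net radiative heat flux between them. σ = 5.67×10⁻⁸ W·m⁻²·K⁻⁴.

For two infinite grey parallel plates, q = σ(T₁⁴ − T₂⁴)/(1/ε₁ + 1/ε₂ − 1).
T₁⁴ − T₂⁴ = 7.545×10¹¹ − 1.736×10¹⁰ = 7.371×10¹¹ K⁴.
1/ε₁ + 1/ε₂ − 1 = 1.724 + 5.000 − 1 = 5.724.
q = 5.67×10⁻⁸ × 7.371×10¹¹ / 5.724.

q ≈ 7300 W/m²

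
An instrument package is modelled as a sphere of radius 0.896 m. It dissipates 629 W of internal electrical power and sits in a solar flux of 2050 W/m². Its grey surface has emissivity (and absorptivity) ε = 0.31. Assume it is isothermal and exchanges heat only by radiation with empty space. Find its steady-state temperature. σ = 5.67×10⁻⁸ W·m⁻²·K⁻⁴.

At steady state, absorbed solar power + internal power = radiated power.
Absorbed: α·S·A_cross = 0.31·2050·2.522 = 1603 W (cross-section πr²).
Total input = 1603 + 629 = 2232 W.
Radiated: εσ·A_surf·T⁴ with A_surf = 4πr² = 10.09 m².
T⁴ = 2232/(0.31·5.67×10⁻⁸·10.09) = 1.259×10¹⁰ K⁴.

T ≈ 335 K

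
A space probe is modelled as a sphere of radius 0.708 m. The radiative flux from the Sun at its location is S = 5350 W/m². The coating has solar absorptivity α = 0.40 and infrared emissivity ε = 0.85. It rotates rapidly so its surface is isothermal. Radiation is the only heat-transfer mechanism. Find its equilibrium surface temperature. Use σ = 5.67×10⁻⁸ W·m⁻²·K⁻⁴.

At equilibrium, absorbed power = emitted power.
Absorbing cross-section = πr² = 1.575 m²; emitting surface = 4πr² = 6.299 m² (ratio 4).
αS·A_cross = εσ·A_surf·T⁴  ⇒  T⁴ = αS/(ε·4σ).
T⁴ = 0.400·5350/(0.85·4·5.67×10⁻⁸) = 1.110×10¹⁰ K⁴.
T = (1.110×10¹⁰)^(1/4).

T ≈ 325 K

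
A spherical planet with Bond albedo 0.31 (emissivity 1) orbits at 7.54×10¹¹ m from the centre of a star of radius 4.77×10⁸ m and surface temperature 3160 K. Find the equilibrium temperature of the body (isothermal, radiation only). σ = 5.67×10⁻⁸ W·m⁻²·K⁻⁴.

T ≈ 51.2 K

The star's surface emits σT_*⁴; at distance d the flux is S = σT_*⁴(R_*/d)².
S = 5.67×10⁻⁸·(3160)⁴·(4.77×10⁸/7.54×10¹¹)² = 2.263 W/m².
For an isothermal sphere T⁴ = (1−a)S/(4σ) = 6.884×10⁶ K⁴.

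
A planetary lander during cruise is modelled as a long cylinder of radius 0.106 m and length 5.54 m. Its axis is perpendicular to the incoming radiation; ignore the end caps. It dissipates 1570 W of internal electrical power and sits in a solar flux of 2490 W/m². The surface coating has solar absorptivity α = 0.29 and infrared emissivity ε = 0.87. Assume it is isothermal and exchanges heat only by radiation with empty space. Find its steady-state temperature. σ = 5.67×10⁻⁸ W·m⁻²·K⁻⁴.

At steady state, absorbed solar power + internal power = radiated power.
Absorbed: α·S·A_cross = 0.29·2490·1.174 = 848.1 W (cross-section 2rL).
Total input = 848.1 + 1570 = 2418 W.
Radiated: εσ·A_surf·T⁴ with A_surf = 2πrL = 3.690 m².
T⁴ = 2418/(0.87·5.67×10⁻⁸·3.690) = 1.329×10¹⁰ K⁴.

T ≈ 340 K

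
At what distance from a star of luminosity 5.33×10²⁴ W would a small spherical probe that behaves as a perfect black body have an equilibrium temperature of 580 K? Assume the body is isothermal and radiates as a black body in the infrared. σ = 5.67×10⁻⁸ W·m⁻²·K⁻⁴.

d ≈ 4.07×10⁹ m

For an isothermal black-emitting sphere, (1−a)S·πr² = σ·4πr²·T⁴ ⇒ S = 4σT⁴/(1−a).
S = 4·5.67×10⁻⁸·(580)⁴/1.00 = 25670 W/m².
Flux falls as S = L/(4πd²), so d = √(L/(4πS)) = √(5.33×10²⁴/(4π·25670)).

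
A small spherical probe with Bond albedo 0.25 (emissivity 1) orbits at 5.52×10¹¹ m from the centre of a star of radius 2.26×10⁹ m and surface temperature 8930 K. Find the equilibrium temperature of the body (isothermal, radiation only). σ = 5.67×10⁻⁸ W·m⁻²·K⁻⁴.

T ≈ 376 K

The star's surface emits σT_*⁴; at distance d the flux is S = σT_*⁴(R_*/d)².
S = 5.67×10⁻⁸·(8930)⁴·(2.26×10⁹/5.52×10¹¹)² = 6044 W/m².
For an isothermal sphere T⁴ = (1−a)S/(4σ) = 1.999×10¹⁰ K⁴.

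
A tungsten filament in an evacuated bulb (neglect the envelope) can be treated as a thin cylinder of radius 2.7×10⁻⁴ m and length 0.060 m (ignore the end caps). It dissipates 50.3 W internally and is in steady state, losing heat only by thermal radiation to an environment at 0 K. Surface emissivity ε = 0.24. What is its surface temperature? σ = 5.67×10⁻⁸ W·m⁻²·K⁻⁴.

Steady state: internal power = radiated power, P = εσA T⁴.
Radiating area A = 2πrL = 1.018×10⁻⁴ m².
T⁴ = P/(εσA) = 50.3/(0.24·5.67×10⁻⁸·1.018×10⁻⁴) = 3.631×10¹³ K⁴.
T = (3.631×10¹³)^(1/4).

T ≈ 2450 K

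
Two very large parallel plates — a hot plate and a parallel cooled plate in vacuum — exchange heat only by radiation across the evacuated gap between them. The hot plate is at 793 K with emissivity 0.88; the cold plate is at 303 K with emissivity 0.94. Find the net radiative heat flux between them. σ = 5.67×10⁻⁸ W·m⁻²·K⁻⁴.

q ≈ 18300 W/m²

For two infinite grey parallel plates, q = σ(T₁⁴ − T₂⁴)/(1/ε₁ + 1/ε₂ − 1).
T₁⁴ − T₂⁴ = 3.955×10¹¹ − 8.429×10⁹ = 3.870×10¹¹ K⁴.
1/ε₁ + 1/ε₂ − 1 = 1.136 + 1.064 − 1 = 1.200.
q = 5.67×10⁻⁸ × 3.870×10¹¹ / 1.200.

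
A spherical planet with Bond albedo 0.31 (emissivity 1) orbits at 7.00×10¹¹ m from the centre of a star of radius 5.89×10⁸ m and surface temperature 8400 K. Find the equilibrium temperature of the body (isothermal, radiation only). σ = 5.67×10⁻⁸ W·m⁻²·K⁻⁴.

T ≈ 157 K

The star's surface emits σT_*⁴; at distance d the flux is S = σT_*⁴(R_*/d)².
S = 5.67×10⁻⁸·(8400)⁴·(5.89×10⁸/7.00×10¹¹)² = 199.9 W/m².
For an isothermal sphere T⁴ = (1−a)S/(4σ) = 6.081×10⁸ K⁴.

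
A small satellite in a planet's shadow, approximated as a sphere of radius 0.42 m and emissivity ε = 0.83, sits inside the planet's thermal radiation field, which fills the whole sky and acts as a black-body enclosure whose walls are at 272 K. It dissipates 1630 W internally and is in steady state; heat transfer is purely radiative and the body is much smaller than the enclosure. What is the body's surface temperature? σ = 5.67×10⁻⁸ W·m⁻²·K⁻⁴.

For a small grey body in a large enclosure, net radiated power = εσA(T⁴ − T_w⁴).
Steady state: P = εσA(T⁴ − T_w⁴) with A = 4πr² = 2.217 m².
T⁴ = P/(εσA) + T_w⁴ = 1630/(0.83·5.67×10⁻⁸·2.217) + (272)⁴
    = 1.562×10¹⁰ + 5.474×10⁹ = 2.110×10¹⁰ K⁴.

T ≈ 381 K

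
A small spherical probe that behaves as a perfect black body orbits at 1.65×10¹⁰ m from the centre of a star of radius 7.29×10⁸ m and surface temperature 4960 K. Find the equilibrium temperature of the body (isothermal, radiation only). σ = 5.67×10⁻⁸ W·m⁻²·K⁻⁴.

The star's surface emits σT_*⁴; at distance d the flux is S = σT_*⁴(R_*/d)².
S = 5.67×10⁻⁸·(4960)⁴·(7.29×10⁸/1.65×10¹⁰)² = 66990 W/m².
For an isothermal sphere T⁴ = (1−a)S/(4σ) = 2.954×10¹¹ K⁴.

T ≈ 737 K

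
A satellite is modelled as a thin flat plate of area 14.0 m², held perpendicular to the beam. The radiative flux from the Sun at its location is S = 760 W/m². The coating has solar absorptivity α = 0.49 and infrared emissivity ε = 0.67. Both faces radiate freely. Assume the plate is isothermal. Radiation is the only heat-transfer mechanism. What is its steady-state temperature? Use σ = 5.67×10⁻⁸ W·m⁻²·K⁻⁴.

T ≈ 265 K

At equilibrium, absorbed power = emitted power.
Absorbing cross-section = A = 14.00 m²; emitting surface = 2A = 28.00 m² (ratio 2).
αS·A_cross = εσ·A_surf·T⁴  ⇒  T⁴ = αS/(ε·2σ).
T⁴ = 0.490·760/(0.67·2·5.67×10⁻⁸) = 4.901×10⁹ K⁴.
T = (4.901×10⁹)^(1/4).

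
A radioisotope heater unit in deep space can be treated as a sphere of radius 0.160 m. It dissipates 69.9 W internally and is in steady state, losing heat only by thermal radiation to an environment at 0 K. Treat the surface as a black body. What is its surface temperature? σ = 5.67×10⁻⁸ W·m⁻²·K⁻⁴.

Steady state: internal power = radiated power, P = εσA T⁴.
Radiating area A = 4πr² = 0.3217 m².
T⁴ = P/(εσA) = 69.9/(1.0·5.67×10⁻⁸·0.3217) = 3.832×10⁹ K⁴.
T = (3.832×10⁹)^(1/4).

T ≈ 249 K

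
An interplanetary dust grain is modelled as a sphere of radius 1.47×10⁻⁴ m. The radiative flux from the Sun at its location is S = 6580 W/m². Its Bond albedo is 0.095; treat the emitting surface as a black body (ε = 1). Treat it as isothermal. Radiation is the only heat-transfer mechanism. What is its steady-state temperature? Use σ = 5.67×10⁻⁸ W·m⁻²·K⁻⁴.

T ≈ 403 K

At equilibrium, absorbed power = emitted power.
Absorbing cross-section = πr² = 6.789×10⁻⁸ m²; emitting surface = 4πr² = 2.715×10⁻⁷ m² (ratio 4).
(1−a)S·A_cross = εσ·A_surf·T⁴  ⇒  T⁴ = (1−a)S/(4σ).
T⁴ = 0.905·6580/(4·5.67×10⁻⁸) = 2.626×10¹⁰ K⁴.
T = (2.626×10¹⁰)^(1/4).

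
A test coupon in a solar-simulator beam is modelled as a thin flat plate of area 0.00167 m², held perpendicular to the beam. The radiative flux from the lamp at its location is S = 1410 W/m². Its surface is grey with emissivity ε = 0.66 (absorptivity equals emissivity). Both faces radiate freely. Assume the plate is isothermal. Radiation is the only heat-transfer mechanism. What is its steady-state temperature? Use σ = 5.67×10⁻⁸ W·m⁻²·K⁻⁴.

At equilibrium, absorbed power = emitted power.
Absorbing cross-section = A = 0.001670 m²; emitting surface = 2A = 0.003340 m² (ratio 2).
εS·A_cross = εσ·A_surf·T⁴  ⇒  T⁴ = S/(2σ)   (ε cancels).
T⁴ = 1410/(2·5.67×10⁻⁸) = 1.243×10¹⁰ K⁴.
T = (1.243×10¹⁰)^(1/4).

T ≈ 334 K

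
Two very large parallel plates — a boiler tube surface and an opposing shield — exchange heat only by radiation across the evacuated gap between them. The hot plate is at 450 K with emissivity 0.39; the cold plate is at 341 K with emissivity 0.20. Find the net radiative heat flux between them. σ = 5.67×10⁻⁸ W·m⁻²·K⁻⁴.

For two infinite grey parallel plates, q = σ(T₁⁴ − T₂⁴)/(1/ε₁ + 1/ε₂ − 1).
T₁⁴ − T₂⁴ = 4.101×10¹⁰ − 1.352×10¹⁰ = 2.748×10¹⁰ K⁴.
1/ε₁ + 1/ε₂ − 1 = 2.564 + 5.000 − 1 = 6.564.
q = 5.67×10⁻⁸ × 2.748×10¹⁰ / 6.564.

q ≈ 237 W/m²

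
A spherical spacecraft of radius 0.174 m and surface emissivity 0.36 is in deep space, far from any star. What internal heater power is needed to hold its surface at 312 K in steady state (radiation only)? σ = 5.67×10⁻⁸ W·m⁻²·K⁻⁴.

P ≈ 73.6 W

P = εσ·4πr²·T⁴.
4πr² = 0.3805 m²; T⁴ = 9.476×10⁹ K⁴.
P = 0.36·5.67×10⁻⁸·0.3805·9.476×10⁹.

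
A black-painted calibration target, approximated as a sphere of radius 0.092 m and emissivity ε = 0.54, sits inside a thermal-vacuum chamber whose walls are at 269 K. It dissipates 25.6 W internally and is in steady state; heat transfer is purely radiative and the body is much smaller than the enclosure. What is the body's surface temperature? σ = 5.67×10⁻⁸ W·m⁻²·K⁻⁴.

T ≈ 338 K

For a small grey body in a large enclosure, net radiated power = εσA(T⁴ − T_w⁴).
Steady state: P = εσA(T⁴ − T_w⁴) with A = 4πr² = 0.1064 m².
T⁴ = P/(εσA) + T_w⁴ = 25.6/(0.54·5.67×10⁻⁸·0.1064) + (269)⁴
    = 7.861×10⁹ + 5.236×10⁹ = 1.310×10¹⁰ K⁴.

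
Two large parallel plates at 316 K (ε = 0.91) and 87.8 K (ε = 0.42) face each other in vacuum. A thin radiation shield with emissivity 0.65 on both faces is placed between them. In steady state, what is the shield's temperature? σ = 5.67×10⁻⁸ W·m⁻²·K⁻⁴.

In steady state the net flux on the hot side equals that on the cold side.
σ(T₁⁴−T_s⁴)/D₁ = σ(T_s⁴−T₂⁴)/D₂, with D₁ = 1/ε₁+1/ε_s−1 = 1.637, D₂ = 1/ε_s+1/ε₂−1 = 2.919.
Solve for T_s⁴: T_s⁴ = (D₂·T₁⁴ + D₁·T₂⁴)/(D₁+D₂) = 6.410×10⁹ K⁴.

T_s ≈ 283 K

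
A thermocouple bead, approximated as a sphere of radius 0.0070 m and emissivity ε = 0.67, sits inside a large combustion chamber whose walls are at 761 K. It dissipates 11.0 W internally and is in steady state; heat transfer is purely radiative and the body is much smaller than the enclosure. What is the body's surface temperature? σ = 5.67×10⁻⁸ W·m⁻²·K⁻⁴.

T ≈ 947 K

For a small grey body in a large enclosure, net radiated power = εσA(T⁴ − T_w⁴).
Steady state: P = εσA(T⁴ − T_w⁴) with A = 4πr² = 6.158×10⁻⁴ m².
T⁴ = P/(εσA) + T_w⁴ = 11.0/(0.67·5.67×10⁻⁸·6.158×10⁻⁴) + (761)⁴
    = 4.703×10¹¹ + 3.354×10¹¹ = 8.056×10¹¹ K⁴.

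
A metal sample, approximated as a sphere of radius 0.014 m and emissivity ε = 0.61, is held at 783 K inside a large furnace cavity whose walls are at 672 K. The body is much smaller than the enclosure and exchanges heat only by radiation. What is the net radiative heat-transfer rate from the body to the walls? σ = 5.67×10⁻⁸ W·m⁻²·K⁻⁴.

P_net ≈ 14.6 W

For a small grey body in a large enclosure: P_net = εσA(T_body⁴ − T_wall⁴).
A = 4πr² = 0.002463 m²; T_body⁴ − T_wall⁴ = 3.759×10¹¹ − 2.039×10¹¹ = 1.720×10¹¹ K⁴.
|P_net| = 0.61·5.67×10⁻⁸·0.002463·1.720×10¹¹.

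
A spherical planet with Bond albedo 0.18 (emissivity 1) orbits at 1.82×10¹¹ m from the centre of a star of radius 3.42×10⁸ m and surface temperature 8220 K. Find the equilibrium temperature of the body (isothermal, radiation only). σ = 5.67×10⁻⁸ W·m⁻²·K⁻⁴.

The star's surface emits σT_*⁴; at distance d the flux is S = σT_*⁴(R_*/d)².
S = 5.67×10⁻⁸·(8220)⁴·(3.42×10⁸/1.82×10¹¹)² = 914.1 W/m².
For an isothermal sphere T⁴ = (1−a)S/(4σ) = 3.305×10⁹ K⁴.

T ≈ 240 K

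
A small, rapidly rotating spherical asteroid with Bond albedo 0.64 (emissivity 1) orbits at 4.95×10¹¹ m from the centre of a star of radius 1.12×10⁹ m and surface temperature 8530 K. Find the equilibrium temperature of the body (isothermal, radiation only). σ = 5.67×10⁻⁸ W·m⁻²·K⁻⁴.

The star's surface emits σT_*⁴; at distance d the flux is S = σT_*⁴(R_*/d)².
S = 5.67×10⁻⁸·(8530)⁴·(1.12×10⁹/4.95×10¹¹)² = 1537 W/m².
For an isothermal sphere T⁴ = (1−a)S/(4σ) = 2.439×10⁹ K⁴.

T ≈ 222 K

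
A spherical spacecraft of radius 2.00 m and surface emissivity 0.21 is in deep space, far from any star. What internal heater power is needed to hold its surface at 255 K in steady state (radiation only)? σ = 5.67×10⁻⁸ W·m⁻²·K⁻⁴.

P = εσ·4πr²·T⁴.
4πr² = 50.27 m²; T⁴ = 4.228×10⁹ K⁴.
P = 0.21·5.67×10⁻⁸·50.27·4.228×10⁹.

P ≈ 2530 W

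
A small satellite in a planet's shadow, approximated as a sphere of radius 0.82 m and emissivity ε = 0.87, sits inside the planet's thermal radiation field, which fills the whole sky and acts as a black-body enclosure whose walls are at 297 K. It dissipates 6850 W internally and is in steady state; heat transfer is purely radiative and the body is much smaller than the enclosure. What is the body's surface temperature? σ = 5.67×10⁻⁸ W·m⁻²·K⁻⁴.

For a small grey body in a large enclosure, net radiated power = εσA(T⁴ − T_w⁴).
Steady state: P = εσA(T⁴ − T_w⁴) with A = 4πr² = 8.450 m².
T⁴ = P/(εσA) + T_w⁴ = 6850/(0.87·5.67×10⁻⁸·8.450) + (297)⁴
    = 1.643×10¹⁰ + 7.781×10⁹ = 2.422×10¹⁰ K⁴.

T ≈ 394 K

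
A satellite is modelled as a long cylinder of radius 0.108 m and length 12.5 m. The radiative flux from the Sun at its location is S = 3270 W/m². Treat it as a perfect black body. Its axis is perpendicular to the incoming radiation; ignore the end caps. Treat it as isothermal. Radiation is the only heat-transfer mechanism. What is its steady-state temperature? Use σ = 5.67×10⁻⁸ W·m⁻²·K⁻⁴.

At equilibrium, absorbed power = emitted power.
Absorbing cross-section = 2rL = 2.700 m²; emitting surface = 2πrL = 8.482 m² (ratio π).
S·A_cross = εσ·A_surf·T⁴  ⇒  T⁴ = S/(πσ).
T⁴ = 1.00·3270/(π·5.67×10⁻⁸) = 1.836×10¹⁰ K⁴.
T = (1.836×10¹⁰)^(1/4).

T ≈ 368 K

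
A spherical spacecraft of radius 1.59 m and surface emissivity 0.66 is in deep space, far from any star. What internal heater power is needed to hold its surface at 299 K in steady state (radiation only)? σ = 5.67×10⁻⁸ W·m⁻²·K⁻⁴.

P = εσ·4πr²·T⁴.
4πr² = 31.77 m²; T⁴ = 7.993×10⁹ K⁴.
P = 0.66·5.67×10⁻⁸·31.77·7.993×10⁹.

P ≈ 9500 W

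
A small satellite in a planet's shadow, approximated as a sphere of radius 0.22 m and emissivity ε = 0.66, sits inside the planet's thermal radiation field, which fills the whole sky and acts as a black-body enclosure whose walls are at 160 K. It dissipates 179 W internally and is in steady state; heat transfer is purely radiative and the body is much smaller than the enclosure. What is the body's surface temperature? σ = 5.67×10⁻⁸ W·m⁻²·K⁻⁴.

T ≈ 304 K

For a small grey body in a large enclosure, net radiated power = εσA(T⁴ − T_w⁴).
Steady state: P = εσA(T⁴ − T_w⁴) with A = 4πr² = 0.6082 m².
T⁴ = P/(εσA) + T_w⁴ = 179/(0.66·5.67×10⁻⁸·0.6082) + (160)⁴
    = 7.864×10⁹ + 6.554×10⁸ = 8.520×10⁹ K⁴.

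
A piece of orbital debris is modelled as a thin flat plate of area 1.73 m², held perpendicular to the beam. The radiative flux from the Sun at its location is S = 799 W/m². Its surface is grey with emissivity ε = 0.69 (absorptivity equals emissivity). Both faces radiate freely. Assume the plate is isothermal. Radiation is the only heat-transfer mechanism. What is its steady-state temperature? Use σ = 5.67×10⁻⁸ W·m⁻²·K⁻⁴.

At equilibrium, absorbed power = emitted power.
Absorbing cross-section = A = 1.730 m²; emitting surface = 2A = 3.460 m² (ratio 2).
εS·A_cross = εσ·A_surf·T⁴  ⇒  T⁴ = S/(2σ)   (ε cancels).
T⁴ = 799/(2·5.67×10⁻⁸) = 7.046×10⁹ K⁴.
T = (7.046×10⁹)^(1/4).

T ≈ 290 K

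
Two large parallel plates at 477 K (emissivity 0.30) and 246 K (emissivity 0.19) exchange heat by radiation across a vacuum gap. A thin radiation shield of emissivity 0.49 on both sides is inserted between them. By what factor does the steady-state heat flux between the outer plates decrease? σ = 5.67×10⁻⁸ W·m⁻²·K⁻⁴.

factor ≈ 1.41

Without shield: q₀ = σΔ(T⁴)/(1/ε₁+1/ε₂−1) with denominator 7.596.
With shield the two gaps are in series; the resistances add: (1/ε₁+1/ε_s−1)+(1/ε_s+1/ε₂−1) = 4.374+6.304 = 10.68.
Heat-flux ratio q₀/q = 10.68/7.596.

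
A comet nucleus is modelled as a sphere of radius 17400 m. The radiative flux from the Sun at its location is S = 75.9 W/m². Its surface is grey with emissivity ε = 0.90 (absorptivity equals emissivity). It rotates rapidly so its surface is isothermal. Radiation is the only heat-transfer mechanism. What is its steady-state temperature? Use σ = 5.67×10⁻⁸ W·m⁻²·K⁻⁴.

T ≈ 135 K

At equilibrium, absorbed power = emitted power.
Absorbing cross-section = πr² = 9.511×10⁸ m²; emitting surface = 4πr² = 3.805×10⁹ m² (ratio 4).
εS·A_cross = εσ·A_surf·T⁴  ⇒  T⁴ = S/(4σ)   (ε cancels).
T⁴ = 75.9/(4·5.67×10⁻⁸) = 3.347×10⁸ K⁴.
T = (3.347×10⁸)^(1/4).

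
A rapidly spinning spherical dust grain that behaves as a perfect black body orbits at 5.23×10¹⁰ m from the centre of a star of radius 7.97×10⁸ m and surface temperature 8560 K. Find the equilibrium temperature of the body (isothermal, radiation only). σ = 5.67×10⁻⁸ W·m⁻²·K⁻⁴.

The star's surface emits σT_*⁴; at distance d the flux is S = σT_*⁴(R_*/d)².
S = 5.67×10⁻⁸·(8560)⁴·(7.97×10⁸/5.23×10¹⁰)² = 70700 W/m².
For an isothermal sphere T⁴ = (1−a)S/(4σ) = 3.117×10¹¹ K⁴.

T ≈ 747 K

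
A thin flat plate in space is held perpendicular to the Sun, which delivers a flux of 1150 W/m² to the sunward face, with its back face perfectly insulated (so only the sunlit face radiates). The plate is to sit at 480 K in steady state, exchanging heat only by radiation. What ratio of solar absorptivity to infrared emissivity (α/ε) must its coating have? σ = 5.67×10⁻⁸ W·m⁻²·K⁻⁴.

Balance: αS·A = εσ·1A·T⁴ ⇒ α/ε = σT⁴/S.
α/ε = 5.67×10⁻⁸·(480)⁴/1150 = 5.67×10⁻⁸·5.308×10¹⁰/1150.

α/ε ≈ 2.62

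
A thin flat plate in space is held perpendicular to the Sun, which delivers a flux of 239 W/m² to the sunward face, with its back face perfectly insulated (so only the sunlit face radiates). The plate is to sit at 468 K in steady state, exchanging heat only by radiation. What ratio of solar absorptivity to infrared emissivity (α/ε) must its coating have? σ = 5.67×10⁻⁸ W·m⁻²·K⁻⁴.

Balance: αS·A = εσ·1A·T⁴ ⇒ α/ε = σT⁴/S.
α/ε = 5.67×10⁻⁸·(468)⁴/239 = 5.67×10⁻⁸·4.797×10¹⁰/239.

α/ε ≈ 11.4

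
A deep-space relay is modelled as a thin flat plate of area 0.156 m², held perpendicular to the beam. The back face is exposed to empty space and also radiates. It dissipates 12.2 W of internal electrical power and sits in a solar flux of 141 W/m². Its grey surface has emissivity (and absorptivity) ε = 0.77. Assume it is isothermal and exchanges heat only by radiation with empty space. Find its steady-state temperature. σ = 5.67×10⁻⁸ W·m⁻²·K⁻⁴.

T ≈ 215 K

At steady state, absorbed solar power + internal power = radiated power.
Absorbed: α·S·A_cross = 0.77·141·0.1560 = 16.94 W (cross-section A).
Total input = 16.94 + 12.2 = 29.14 W.
Radiated: εσ·A_surf·T⁴ with A_surf = 2A = 0.3120 m².
T⁴ = 29.14/(0.77·5.67×10⁻⁸·0.3120) = 2.139×10⁹ K⁴.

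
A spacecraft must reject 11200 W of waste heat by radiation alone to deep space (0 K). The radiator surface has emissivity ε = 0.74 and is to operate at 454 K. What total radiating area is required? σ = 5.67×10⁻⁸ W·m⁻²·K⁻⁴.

A ≈ 6.28 m²

P = εσA T⁴ ⇒ A = P/(εσT⁴).
T⁴ = 4.248×10¹⁰ K⁴.
A = 11200/(0.74 × 5.67×10⁻⁸ × 4.248×10¹⁰).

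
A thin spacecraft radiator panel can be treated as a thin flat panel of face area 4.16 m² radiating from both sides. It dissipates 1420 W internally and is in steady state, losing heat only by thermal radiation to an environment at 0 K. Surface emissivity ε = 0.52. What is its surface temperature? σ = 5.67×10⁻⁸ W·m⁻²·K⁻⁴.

Steady state: internal power = radiated power, P = εσA T⁴.
Radiating area A = 2·4.16 = 8.320 m².
T⁴ = P/(εσA) = 1420/(0.52·5.67×10⁻⁸·8.320) = 5.789×10⁹ K⁴.
T = (5.789×10⁹)^(1/4).

T ≈ 276 K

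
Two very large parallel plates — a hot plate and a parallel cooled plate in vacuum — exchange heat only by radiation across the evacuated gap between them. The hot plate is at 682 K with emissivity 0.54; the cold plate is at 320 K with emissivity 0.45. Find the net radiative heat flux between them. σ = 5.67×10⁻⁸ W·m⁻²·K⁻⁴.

q ≈ 3800 W/m²

For two infinite grey parallel plates, q = σ(T₁⁴ − T₂⁴)/(1/ε₁ + 1/ε₂ − 1).
T₁⁴ − T₂⁴ = 2.163×10¹¹ − 1.049×10¹⁰ = 2.059×10¹¹ K⁴.
1/ε₁ + 1/ε₂ − 1 = 1.852 + 2.222 − 1 = 3.074.
q = 5.67×10⁻⁸ × 2.059×10¹¹ / 3.074.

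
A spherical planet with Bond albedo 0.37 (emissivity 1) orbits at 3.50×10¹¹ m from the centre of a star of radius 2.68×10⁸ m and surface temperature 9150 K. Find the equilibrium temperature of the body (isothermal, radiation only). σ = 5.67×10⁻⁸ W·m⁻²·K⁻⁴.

The star's surface emits σT_*⁴; at distance d the flux is S = σT_*⁴(R_*/d)².
S = 5.67×10⁻⁸·(9150)⁴·(2.68×10⁸/3.50×10¹¹)² = 233.0 W/m².
For an isothermal sphere T⁴ = (1−a)S/(4σ) = 6.473×10⁸ K⁴.

T ≈ 160 K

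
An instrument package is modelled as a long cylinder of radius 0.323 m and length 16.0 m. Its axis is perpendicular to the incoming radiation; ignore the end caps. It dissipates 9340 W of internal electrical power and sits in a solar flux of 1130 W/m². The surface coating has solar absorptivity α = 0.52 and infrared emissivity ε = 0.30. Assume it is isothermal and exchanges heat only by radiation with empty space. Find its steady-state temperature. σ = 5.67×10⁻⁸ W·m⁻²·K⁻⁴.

At steady state, absorbed solar power + internal power = radiated power.
Absorbed: α·S·A_cross = 0.52·1130·10.34 = 6073 W (cross-section 2rL).
Total input = 6073 + 9340 = 15410 W.
Radiated: εσ·A_surf·T⁴ with A_surf = 2πrL = 32.47 m².
T⁴ = 15410/(0.30·5.67×10⁻⁸·32.47) = 2.791×10¹⁰ K⁴.

T ≈ 409 K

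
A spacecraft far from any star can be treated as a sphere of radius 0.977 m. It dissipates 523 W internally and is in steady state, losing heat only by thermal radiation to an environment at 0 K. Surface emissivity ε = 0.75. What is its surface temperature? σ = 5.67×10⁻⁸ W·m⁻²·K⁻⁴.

T ≈ 179 K

Steady state: internal power = radiated power, P = εσA T⁴.
Radiating area A = 4πr² = 11.99 m².
T⁴ = P/(εσA) = 523/(0.75·5.67×10⁻⁸·11.99) = 1.025×10⁹ K⁴.
T = (1.025×10⁹)^(1/4).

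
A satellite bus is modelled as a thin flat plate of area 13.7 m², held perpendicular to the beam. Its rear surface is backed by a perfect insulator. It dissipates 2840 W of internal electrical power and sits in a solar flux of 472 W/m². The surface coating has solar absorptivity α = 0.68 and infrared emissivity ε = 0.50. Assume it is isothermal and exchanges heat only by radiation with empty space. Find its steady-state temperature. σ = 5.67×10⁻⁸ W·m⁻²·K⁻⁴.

At steady state, absorbed solar power + internal power = radiated power.
Absorbed: α·S·A_cross = 0.68·472·13.70 = 4397 W (cross-section A).
Total input = 4397 + 2840 = 7237 W.
Radiated: εσ·A_surf·T⁴ with A_surf = A = 13.70 m².
T⁴ = 7237/(0.50·5.67×10⁻⁸·13.70) = 1.863×10¹⁰ K⁴.

T ≈ 369 K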